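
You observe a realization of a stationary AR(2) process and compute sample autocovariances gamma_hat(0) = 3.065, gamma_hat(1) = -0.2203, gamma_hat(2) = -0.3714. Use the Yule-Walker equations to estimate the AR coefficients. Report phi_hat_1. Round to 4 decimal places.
\hat\phi_{1} = -0.0810

The Yule-Walker equations for an AR(p) process read, in matrix form,
  Gamma_p phi = r_p,   with   (Gamma_p)_{ij} = gamma(|i - j|),
                       (r_p)_i = gamma(i),   i,j = 1..p.
Substitute the sample gammas (Toeplitz matrix and right-hand side of size 2):
  Gamma_p = [[3.065, -0.2203], [-0.2203, 3.065]]
  r_p     = [-0.2203, -0.3714]
Written out:
  3.065 phi_1 - 0.2203 phi_2 = -0.2203
  -0.2203 phi_1 + 3.065 phi_2 = -0.3714
Solve by Cramer's rule:
  det = gamma(0)^2 - gamma(1)^2 = (3.065)^2 - (-0.2203)^2 = 9.394225 - 0.04853209 = 9.34569291
  phi_hat_1 = [gamma(1) gamma(0) - gamma(1) gamma(2)] / det = [(-0.2203)(3.065) - (-0.2203)(-0.3714)] / 9.34569291 = -0.75703892 / 9.34569291 = -0.081
  phi_hat_2 = [gamma(0) gamma(2) - gamma(1)^2] / det = [(3.065)(-0.3714) - (-0.2203)^2] / 9.34569291 = -1.18687309 / 9.34569291 = -0.127
So phi_hat = [-0.0810, -0.1270].
Therefore phi_hat_1 = -0.0810.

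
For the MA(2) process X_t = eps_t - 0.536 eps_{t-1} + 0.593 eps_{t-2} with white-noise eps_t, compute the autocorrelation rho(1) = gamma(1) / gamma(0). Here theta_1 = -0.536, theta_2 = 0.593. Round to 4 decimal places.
\rho(1) = -0.5210

For an MA(q) process with theta_0 = 1, the autocovariance is
  gamma(k) = sigma^2 * sum_{i=0..q-k} theta_i * theta_{i+k},
and rho(k) = gamma(k) / gamma(0). Sigma^2 cancels.
  numerator   = (1)*(-0.536) + (-0.536)*(0.593) = -0.853848.
  denominator = (1)^2 + (-0.536)^2 + (0.593)^2 = 1.638945.
  rho(1) = -0.853848 / 1.638945 = -0.5210.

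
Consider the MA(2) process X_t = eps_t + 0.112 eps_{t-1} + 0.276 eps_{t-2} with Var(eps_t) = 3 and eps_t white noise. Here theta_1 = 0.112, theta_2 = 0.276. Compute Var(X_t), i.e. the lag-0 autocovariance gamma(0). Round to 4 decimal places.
\gamma(0) = 3.2662

For an MA(q) process X_t = eps_t + sum_i theta_i eps_{t-i} with
Var(eps_t) = sigma^2, the variance is
  gamma(0) = sigma^2 * (1 + sum_i theta_i^2).
  sum_i theta_i^2 = (0.112)^2 + (0.276)^2 = 0.012544 + 0.076176 = 0.08872.
  gamma(0) = 3 * (1 + 0.08872) = 3 * 1.08872 = 3.26616, which rounds to 3.2662.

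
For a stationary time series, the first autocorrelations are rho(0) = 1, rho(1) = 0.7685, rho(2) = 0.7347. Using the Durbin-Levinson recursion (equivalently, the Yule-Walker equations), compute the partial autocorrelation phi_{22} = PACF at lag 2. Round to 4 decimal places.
\phi_{22} = 0.3520

The PACF at lag k is phi_{kk}, the last component of the solution
to the Yule-Walker system G_k phi = r_k where
  (G_k)_{ij} = rho(|i - j|), (r_k)_i = rho(i), i,j = 1..k.
Equivalently, Durbin-Levinson gives phi_{kk} iteratively:
  phi_{11} = rho(1)
  phi_{kk} = [rho(k) - sum_{j=1..k-1} phi_{k-1,j} rho(k-j)]
            / [1 - sum_{j=1..k-1} phi_{k-1,j} rho(j)],
  phi_{k,j} = phi_{k-1,j} - phi_{kk} phi_{k-1,k-j},  j = 1..k-1.
Step k = 1:
  phi_11 = rho(1) = 0.7685.
Step k = 2:
  phi_22 = [rho(2) - phi_11 rho(1)] / [1 - phi_11 rho(1)] = [0.7347 - (0.7685)(0.7685)] / [1 - (0.7685)(0.7685)]
         = 0.14410775 / 0.40940775 = 0.352.
Therefore phi_{22} = 0.3520.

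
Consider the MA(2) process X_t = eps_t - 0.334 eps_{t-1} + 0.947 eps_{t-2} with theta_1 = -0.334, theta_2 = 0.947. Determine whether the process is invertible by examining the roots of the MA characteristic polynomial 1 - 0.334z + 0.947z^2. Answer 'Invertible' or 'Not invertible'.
\text{Invertible}

The MA(q) characteristic polynomial is P(z) = 1 - 0.334z + 0.947z^2.
Invertibility requires all roots to lie outside the unit circle, i.e. |z| > 1 for every root.
Set 1 + (-0.334) z + (0.947) z^2 = 0, i.e. a z^2 + b z + c = 0 with a = 0.947, b = -0.334, c = 1.
Discriminant D = b^2 - 4ac = (-0.334)^2 - 4*(0.947)*1 = 0.111556 - (3.788) = -3.676444.
D < 0, so the roots are the complex-conjugate pair z = (-b +/- i sqrt(-D)) / (2a) = 0.1763 +/- 1.0124i.
For a conjugate pair |z|^2 = z * conj(z) = (product of roots) = c/a = 1/(0.947) = 1.055966, so |z| = sqrt(1.055966) = 1.0276 for both roots.
Moduli of all roots: 1.0276, 1.0276.
All moduli strictly greater than 1? Yes.
Verdict: Invertible.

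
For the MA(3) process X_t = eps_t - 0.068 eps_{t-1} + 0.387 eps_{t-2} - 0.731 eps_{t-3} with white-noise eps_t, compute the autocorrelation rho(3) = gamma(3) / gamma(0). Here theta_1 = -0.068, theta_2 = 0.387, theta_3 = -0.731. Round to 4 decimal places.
\rho(3) = -0.4329

For an MA(q) process with theta_0 = 1, the autocovariance is
  gamma(k) = sigma^2 * sum_{i=0..q-k} theta_i * theta_{i+k},
and rho(k) = gamma(k) / gamma(0). Sigma^2 cancels.
  numerator   = (1)*(-0.731) = -0.731.
  denominator = (1)^2 + (-0.068)^2 + (0.387)^2 + (-0.731)^2 = 1.688754.
  rho(3) = -0.731 / 1.688754 = -0.4329.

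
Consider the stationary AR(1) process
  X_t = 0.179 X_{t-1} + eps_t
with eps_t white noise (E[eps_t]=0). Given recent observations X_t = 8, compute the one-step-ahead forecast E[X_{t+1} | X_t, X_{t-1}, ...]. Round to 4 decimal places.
E[X_{t+1} \mid \mathcal F_t] = 1.4320

For an AR(p) model X_t = c + sum_i phi_i X_{t-i} + eps_t, the
one-step-ahead conditional mean is
  E[X_{t+1} | X_t, ...] = c + sum_i phi_i X_{t+1-i}.
Substitute known values:
  E[X_{t+1} | ...] = (0.179) * (8)
                   = 1.4320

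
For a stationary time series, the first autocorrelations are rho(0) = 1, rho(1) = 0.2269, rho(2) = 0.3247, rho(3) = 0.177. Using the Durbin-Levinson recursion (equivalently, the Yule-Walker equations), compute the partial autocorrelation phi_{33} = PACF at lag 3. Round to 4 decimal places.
\phi_{33} = 0.0680

The PACF at lag k is phi_{kk}, the last component of the solution
to the Yule-Walker system G_k phi = r_k where
  (G_k)_{ij} = rho(|i - j|), (r_k)_i = rho(i), i,j = 1..k.
Equivalently, Durbin-Levinson gives phi_{kk} iteratively:
  phi_{11} = rho(1)
  phi_{kk} = [rho(k) - sum_{j=1..k-1} phi_{k-1,j} rho(k-j)]
            / [1 - sum_{j=1..k-1} phi_{k-1,j} rho(j)],
  phi_{k,j} = phi_{k-1,j} - phi_{kk} phi_{k-1,k-j},  j = 1..k-1.
Step k = 1:
  phi_11 = rho(1) = 0.2269.
Step k = 2:
  phi_22 = [rho(2) - phi_11 rho(1)] / [1 - phi_11 rho(1)] = [0.3247 - (0.2269)(0.2269)] / [1 - (0.2269)(0.2269)]
         = 0.27321639 / 0.94851639 = 0.288046.
  Update: phi_21 = phi_11 - phi_22 phi_11 = 0.2269 - (0.288046)(0.2269) = 0.161542.
Step k = 3:
  phi_33 = [rho(3) - phi_21 rho(2) - phi_22 rho(1)] / [1 - phi_21 rho(1) - phi_22 rho(2)]
    numerator   = 0.177 - (0.161542)(0.3247) - (0.288046)(0.2269) = 0.05918955
    denominator = 1 - (0.161542)(0.2269) - (0.288046)(0.3247) = 0.86981749
  phi_33 = 0.05918955 / 0.86981749 = 0.068.
Therefore phi_{33} = 0.0680.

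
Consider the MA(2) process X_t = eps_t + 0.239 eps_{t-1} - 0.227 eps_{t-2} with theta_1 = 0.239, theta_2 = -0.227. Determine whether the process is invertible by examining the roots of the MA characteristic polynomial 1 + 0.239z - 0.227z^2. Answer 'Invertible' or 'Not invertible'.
\text{Invertible}

The MA(q) characteristic polynomial is P(z) = 1 + 0.239z - 0.227z^2.
Invertibility requires all roots to lie outside the unit circle, i.e. |z| > 1 for every root.
Set 1 + (0.239) z + (-0.227) z^2 = 0, i.e. a z^2 + b z + c = 0 with a = -0.227, b = 0.239, c = 1.
Discriminant D = b^2 - 4ac = (0.239)^2 - 4*(-0.227)*1 = 0.057121 - (-0.908) = 0.965121.
D >= 0, so the roots are real: z = (-b +/- sqrt(D)) / (2a) = (-0.239 +/- 0.982406) / (-0.454).
  z_1 = (-0.239 + 0.982406) / (-0.454) = -1.6375,   |z_1| = 1.6375.
  z_2 = (-0.239 - 0.982406) / (-0.454) = 2.6903,   |z_2| = 2.6903.
Moduli of all roots: 1.6375, 2.6903.
All moduli strictly greater than 1? Yes.
Verdict: Invertible.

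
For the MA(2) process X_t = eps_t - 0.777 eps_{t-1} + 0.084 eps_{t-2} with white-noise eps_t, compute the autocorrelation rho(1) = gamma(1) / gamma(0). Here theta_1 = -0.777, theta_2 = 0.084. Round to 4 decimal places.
\rho(1) = -0.5229

For an MA(q) process with theta_0 = 1, the autocovariance is
  gamma(k) = sigma^2 * sum_{i=0..q-k} theta_i * theta_{i+k},
and rho(k) = gamma(k) / gamma(0). Sigma^2 cancels.
  numerator   = (1)*(-0.777) + (-0.777)*(0.084) = -0.842268.
  denominator = (1)^2 + (-0.777)^2 + (0.084)^2 = 1.610785.
  rho(1) = -0.842268 / 1.610785 = -0.5229.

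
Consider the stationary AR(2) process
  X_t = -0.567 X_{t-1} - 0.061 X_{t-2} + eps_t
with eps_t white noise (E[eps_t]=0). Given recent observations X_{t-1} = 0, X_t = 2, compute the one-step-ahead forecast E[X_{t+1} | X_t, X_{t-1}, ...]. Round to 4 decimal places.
E[X_{t+1} \mid \mathcal F_t] = -1.1340

For an AR(p) model X_t = c + sum_i phi_i X_{t-i} + eps_t, the
one-step-ahead conditional mean is
  E[X_{t+1} | X_t, ...] = c + sum_i phi_i X_{t+1-i}.
Substitute known values:
  E[X_{t+1} | ...] = (-0.567) * (2) + (-0.061) * (0)
                   = -1.1340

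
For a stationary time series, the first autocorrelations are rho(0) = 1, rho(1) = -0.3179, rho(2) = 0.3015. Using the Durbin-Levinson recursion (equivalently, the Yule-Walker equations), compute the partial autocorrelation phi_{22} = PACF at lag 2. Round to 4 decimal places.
\phi_{22} = 0.2230

The PACF at lag k is phi_{kk}, the last component of the solution
to the Yule-Walker system G_k phi = r_k where
  (G_k)_{ij} = rho(|i - j|), (r_k)_i = rho(i), i,j = 1..k.
Equivalently, Durbin-Levinson gives phi_{kk} iteratively:
  phi_{11} = rho(1)
  phi_{kk} = [rho(k) - sum_{j=1..k-1} phi_{k-1,j} rho(k-j)]
            / [1 - sum_{j=1..k-1} phi_{k-1,j} rho(j)],
  phi_{k,j} = phi_{k-1,j} - phi_{kk} phi_{k-1,k-j},  j = 1..k-1.
Step k = 1:
  phi_11 = rho(1) = -0.3179.
Step k = 2:
  phi_22 = [rho(2) - phi_11 rho(1)] / [1 - phi_11 rho(1)] = [0.3015 - (-0.3179)(-0.3179)] / [1 - (-0.3179)(-0.3179)]
         = 0.20043959 / 0.89893959 = 0.223.
Therefore phi_{22} = 0.2230.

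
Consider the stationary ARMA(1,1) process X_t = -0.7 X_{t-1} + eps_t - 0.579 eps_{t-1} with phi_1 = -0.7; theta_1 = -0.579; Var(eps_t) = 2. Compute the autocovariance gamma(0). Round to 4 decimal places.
\gamma(0) = 8.4151

Multiply the model equation by X_{t-k} and take expectations. With theta_0 = psi_0 = 1 and psi_j the MA(infinity) weights, this gives
  gamma(k) - sum_i phi_i gamma(k-i) = c_k,
  c_k = sigma^2 * sum_{j=k..q} theta_j psi_{j-k}   (c_k = 0 for k > q),
using gamma(-m) = gamma(m).
psi-weights needed (psi_j = theta_j + sum_i phi_i psi_{j-i}):
  psi_1 = theta_1 + phi_1 = -0.579 + (-0.7) = -1.279
Right-hand sides:
  c_0 = sigma^2 (1 + theta_1 psi_1) = 2 * (1 + (-0.579)(-1.279)) = 2 * 1.740541 = 3.481082
  c_1 = sigma^2 theta_1 = 2 * (-0.579) = -1.158
  c_2 = 0
Equations for k = 0 and k = 1 (AR order 1):
  gamma(0) = phi_1 gamma(1) + c_0
  gamma(1) = phi_1 gamma(0) + c_1
Substituting the second into the first: gamma(0) (1 - phi_1^2) = c_0 + phi_1 c_1, so
  gamma(0) = (c_0 + phi_1 c_1) / (1 - phi_1^2) = (3.481082 + (-0.7)(-1.158)) / (1 - (-0.7)^2) = 4.291682 / 0.51 = 8.415063.
Therefore gamma(0) = 8.4151 (to 4 decimal places).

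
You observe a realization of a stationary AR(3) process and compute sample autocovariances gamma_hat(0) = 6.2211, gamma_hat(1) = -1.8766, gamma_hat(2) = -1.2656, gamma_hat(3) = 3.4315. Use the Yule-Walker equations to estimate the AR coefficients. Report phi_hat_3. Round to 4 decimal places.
\hat\phi_{3} = 0.4580

The Yule-Walker equations for an AR(p) process read, in matrix form,
  Gamma_p phi = r_p,   with   (Gamma_p)_{ij} = gamma(|i - j|),
                       (r_p)_i = gamma(i),   i,j = 1..p.
Substitute the sample gammas (Toeplitz matrix and right-hand side of size 3):
  Gamma_p = [[6.2211, -1.8766, -1.2656], [-1.8766, 6.2211, -1.8766], [-1.2656, -1.8766, 6.2211]]
  r_p     = [-1.8766, -1.2656, 3.4315]
Written out (R1..R3):
  (R1) 6.2211 phi_1 - 1.8766 phi_2 - 1.2656 phi_3 = -1.8766
  (R2) -1.8766 phi_1 + 6.2211 phi_2 - 1.8766 phi_3 = -1.2656
  (R3) -1.2656 phi_1 - 1.8766 phi_2 + 6.2211 phi_3 = 3.4315
Gaussian elimination:
  R2 <- R2 - (-1.8766/6.2211) R1 = R2 - (-0.301651) R1:  5.655022 phi_2 - 2.258369 phi_3 = -1.831678
  R3 <- R3 - (-1.2656/6.2211) R1 = R3 - (-0.203437) R1:  -2.258369 phi_2 + 5.963631 phi_3 = 3.049731
  R3 <- R3 - (-2.258369/5.655022) R2 = R3 - (-0.399356) R2:  5.061736 phi_3 = 2.318238
Back-substitution:
  phi_hat_3 = 2.318238 / 5.061736 = 0.457993
  phi_hat_2 = (-1.831678 - (-2.258369)(0.457993)) / 5.655022 = -0.141001
  phi_hat_1 = (-1.8766 - (-1.8766)(-0.141001) - (-1.2656)(0.457993)) / 6.2211 = -0.251011
So phi_hat = [-0.2510, -0.1410, 0.4580].
Therefore phi_hat_3 = 0.4580.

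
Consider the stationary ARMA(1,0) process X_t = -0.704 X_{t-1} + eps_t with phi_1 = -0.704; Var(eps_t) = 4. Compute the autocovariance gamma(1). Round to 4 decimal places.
\gamma(1) = -5.5830

Multiply the model equation by X_{t-k} and take expectations. With theta_0 = psi_0 = 1 and psi_j the MA(infinity) weights, this gives
  gamma(k) - sum_i phi_i gamma(k-i) = c_k,
  c_k = sigma^2 * sum_{j=k..q} theta_j psi_{j-k}   (c_k = 0 for k > q),
using gamma(-m) = gamma(m).
Pure AR (q = 0): c_0 = sigma^2 = 4, c_k = 0 for k >= 1.
Equations for k = 0 and k = 1 (AR order 1):
  gamma(0) = phi_1 gamma(1) + c_0
  gamma(1) = phi_1 gamma(0) + c_1
Substituting the second into the first: gamma(0) (1 - phi_1^2) = c_0 + phi_1 c_1, so
  gamma(0) = c_0 / (1 - phi_1^2) = 4 / (1 - (-0.704)^2) = 4 / 0.504384 = 7.930466.
  gamma(1) = phi_1 gamma(0) = (-0.704)(7.930466) = -5.583048.
Therefore gamma(1) = -5.5830 (to 4 decimal places).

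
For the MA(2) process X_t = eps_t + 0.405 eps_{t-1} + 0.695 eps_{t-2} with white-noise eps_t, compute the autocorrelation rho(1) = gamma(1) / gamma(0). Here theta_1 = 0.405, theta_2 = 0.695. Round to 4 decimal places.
\rho(1) = 0.4168

For an MA(q) process with theta_0 = 1, the autocovariance is
  gamma(k) = sigma^2 * sum_{i=0..q-k} theta_i * theta_{i+k},
and rho(k) = gamma(k) / gamma(0). Sigma^2 cancels.
  numerator   = (1)*(0.405) + (0.405)*(0.695) = 0.686475.
  denominator = (1)^2 + (0.405)^2 + (0.695)^2 = 1.64705.
  rho(1) = 0.686475 / 1.64705 = 0.4168.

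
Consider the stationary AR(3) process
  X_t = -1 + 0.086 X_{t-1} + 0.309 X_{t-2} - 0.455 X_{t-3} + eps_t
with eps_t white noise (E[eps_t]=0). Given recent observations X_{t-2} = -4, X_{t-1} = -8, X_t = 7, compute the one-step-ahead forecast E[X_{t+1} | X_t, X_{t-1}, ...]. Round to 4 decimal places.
E[X_{t+1} \mid \mathcal F_t] = -1.0500

For an AR(p) model X_t = c + sum_i phi_i X_{t-i} + eps_t, the
one-step-ahead conditional mean is
  E[X_{t+1} | X_t, ...] = c + sum_i phi_i X_{t+1-i}.
Substitute known values:
  E[X_{t+1} | ...] = -1 + (0.086) * (7) + (0.309) * (-8) + (-0.455) * (-4)
                   = -1.0500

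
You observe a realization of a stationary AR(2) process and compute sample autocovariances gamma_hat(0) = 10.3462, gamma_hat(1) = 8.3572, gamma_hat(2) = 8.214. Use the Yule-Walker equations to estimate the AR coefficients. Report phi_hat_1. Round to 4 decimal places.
\hat\phi_{1} = 0.4790

The Yule-Walker equations for an AR(p) process read, in matrix form,
  Gamma_p phi = r_p,   with   (Gamma_p)_{ij} = gamma(|i - j|),
                       (r_p)_i = gamma(i),   i,j = 1..p.
Substitute the sample gammas (Toeplitz matrix and right-hand side of size 2):
  Gamma_p = [[10.3462, 8.3572], [8.3572, 10.3462]]
  r_p     = [8.3572, 8.214]
Written out:
  10.3462 phi_1 + 8.3572 phi_2 = 8.3572
  8.3572 phi_1 + 10.3462 phi_2 = 8.214
Solve by Cramer's rule:
  det = gamma(0)^2 - gamma(1)^2 = (10.3462)^2 - (8.3572)^2 = 107.04385444 - 69.84279184 = 37.2010626
  phi_hat_1 = [gamma(1) gamma(0) - gamma(1) gamma(2)] / det = [(8.3572)(10.3462) - (8.3572)(8.214)] / 37.2010626 = 17.81922184 / 37.2010626 = 0.479
  phi_hat_2 = [gamma(0) gamma(2) - gamma(1)^2] / det = [(10.3462)(8.214) - (8.3572)^2] / 37.2010626 = 15.14089496 / 37.2010626 = 0.407
So phi_hat = [0.4790, 0.4070].
Therefore phi_hat_1 = 0.4790.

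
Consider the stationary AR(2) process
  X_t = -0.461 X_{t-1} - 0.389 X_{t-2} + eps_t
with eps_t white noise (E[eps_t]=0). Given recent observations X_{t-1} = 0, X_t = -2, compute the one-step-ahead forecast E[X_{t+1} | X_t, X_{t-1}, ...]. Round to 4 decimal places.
E[X_{t+1} \mid \mathcal F_t] = 0.9220

For an AR(p) model X_t = c + sum_i phi_i X_{t-i} + eps_t, the
one-step-ahead conditional mean is
  E[X_{t+1} | X_t, ...] = c + sum_i phi_i X_{t+1-i}.
Substitute known values:
  E[X_{t+1} | ...] = (-0.461) * (-2) + (-0.389) * (0)
                   = 0.9220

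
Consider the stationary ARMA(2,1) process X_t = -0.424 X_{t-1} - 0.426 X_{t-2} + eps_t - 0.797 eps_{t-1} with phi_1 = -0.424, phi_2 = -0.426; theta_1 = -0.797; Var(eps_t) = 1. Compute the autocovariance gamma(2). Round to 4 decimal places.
\gamma(2) = -0.6108

Multiply the model equation by X_{t-k} and take expectations. With theta_0 = psi_0 = 1 and psi_j the MA(infinity) weights, this gives
  gamma(k) - sum_i phi_i gamma(k-i) = c_k,
  c_k = sigma^2 * sum_{j=k..q} theta_j psi_{j-k}   (c_k = 0 for k > q),
using gamma(-m) = gamma(m).
psi-weights needed (psi_j = theta_j + sum_i phi_i psi_{j-i}):
  psi_1 = theta_1 + phi_1 = -0.797 + (-0.424) = -1.221
Right-hand sides:
  c_0 = sigma^2 (1 + theta_1 psi_1) = 1 * (1 + (-0.797)(-1.221)) = 1 * 1.973137 = 1.973137
  c_1 = sigma^2 theta_1 = 1 * (-0.797) = -0.797
  c_2 = 0
Equations for k = 0, 1, 2 (AR order 2, c_2 = 0):
  (E0) gamma(0) = phi_1 gamma(1) + phi_2 gamma(2) + c_0
  (E1) gamma(1) = phi_1 gamma(0) + phi_2 gamma(1) + c_1
  (E2) gamma(2) = phi_1 gamma(1) + phi_2 gamma(0)
From (E1): gamma(1) = A gamma(0) + B with
  A = phi_1 / (1 - phi_2) = -0.424 / 1.426 = -0.297335,   B = c_1 / (1 - phi_2) = -0.797 / 1.426 = -0.558906.
Insert (E2) into (E0): gamma(0) (1 - phi_2^2) = phi_1 (1 + phi_2) gamma(1) + c_0.
  phi_1 (1 + phi_2) = (-0.424)(0.574) = -0.243376,   1 - phi_2^2 = 0.818524.
Replace gamma(1) by A gamma(0) + B and collect gamma(0):
  gamma(0) [0.818524 - (-0.243376)(-0.297335)] = (-0.243376)(-0.558906) + 1.973137
  gamma(0) * 0.74616 = 2.109161
  gamma(0) = 2.109161 / 0.74616 = 2.826689.
  gamma(1) = A gamma(0) + B = (-0.297335)(2.826689) + (-0.558906) = -1.39938.
  gamma(2) = phi_1 gamma(1) + phi_2 gamma(0) = (-0.424)(-1.39938) + (-0.426)(2.826689) = -0.610832.
Therefore gamma(2) = -0.6108 (to 4 decimal places).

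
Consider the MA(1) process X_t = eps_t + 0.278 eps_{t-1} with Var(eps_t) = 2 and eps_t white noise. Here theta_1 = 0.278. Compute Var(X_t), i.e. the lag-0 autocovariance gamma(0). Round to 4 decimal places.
\gamma(0) = 2.1546

For an MA(q) process X_t = eps_t + sum_i theta_i eps_{t-i} with
Var(eps_t) = sigma^2, the variance is
  gamma(0) = sigma^2 * (1 + sum_i theta_i^2).
  sum_i theta_i^2 = (0.278)^2 = 0.077284.
  gamma(0) = 2 * (1 + 0.077284) = 2 * 1.077284 = 2.154568, which rounds to 2.1546.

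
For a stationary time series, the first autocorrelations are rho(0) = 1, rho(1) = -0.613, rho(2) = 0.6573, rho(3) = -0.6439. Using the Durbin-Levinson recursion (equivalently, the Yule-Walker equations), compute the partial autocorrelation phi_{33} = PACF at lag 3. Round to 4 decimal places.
\phi_{33} = -0.2941

The PACF at lag k is phi_{kk}, the last component of the solution
to the Yule-Walker system G_k phi = r_k where
  (G_k)_{ij} = rho(|i - j|), (r_k)_i = rho(i), i,j = 1..k.
Equivalently, Durbin-Levinson gives phi_{kk} iteratively:
  phi_{11} = rho(1)
  phi_{kk} = [rho(k) - sum_{j=1..k-1} phi_{k-1,j} rho(k-j)]
            / [1 - sum_{j=1..k-1} phi_{k-1,j} rho(j)],
  phi_{k,j} = phi_{k-1,j} - phi_{kk} phi_{k-1,k-j},  j = 1..k-1.
Step k = 1:
  phi_11 = rho(1) = -0.613.
Step k = 2:
  phi_22 = [rho(2) - phi_11 rho(1)] / [1 - phi_11 rho(1)] = [0.6573 - (-0.613)(-0.613)] / [1 - (-0.613)(-0.613)]
         = 0.281531 / 0.624231 = 0.451005.
  Update: phi_21 = phi_11 - phi_22 phi_11 = -0.613 - (0.451005)(-0.613) = -0.336534.
Step k = 3:
  phi_33 = [rho(3) - phi_21 rho(2) - phi_22 rho(1)] / [1 - phi_21 rho(1) - phi_22 rho(2)]
    numerator   = -0.6439 - (-0.336534)(0.6573) - (0.451005)(-0.613) = -0.14623028
    denominator = 1 - (-0.336534)(-0.613) - (0.451005)(0.6573) = 0.49725925
  phi_33 = -0.14623028 / 0.49725925 = -0.2941.
Therefore phi_{33} = -0.2941.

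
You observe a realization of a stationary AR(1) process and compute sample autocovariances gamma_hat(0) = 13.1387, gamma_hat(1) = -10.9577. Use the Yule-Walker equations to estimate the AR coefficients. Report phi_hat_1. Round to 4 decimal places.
\hat\phi_{1} = -0.8340

The Yule-Walker equations for an AR(p) process read, in matrix form,
  Gamma_p phi = r_p,   with   (Gamma_p)_{ij} = gamma(|i - j|),
                       (r_p)_i = gamma(i),   i,j = 1..p.
Substitute the sample gammas (Toeplitz matrix and right-hand side of size 1):
  Gamma_p = [[13.1387]]
  r_p     = [-10.9577]
With p = 1 this is the single equation gamma(0) phi_1 = gamma(1):
  phi_hat_1 = gamma(1) / gamma(0) = -10.9577 / 13.1387 = -0.8340.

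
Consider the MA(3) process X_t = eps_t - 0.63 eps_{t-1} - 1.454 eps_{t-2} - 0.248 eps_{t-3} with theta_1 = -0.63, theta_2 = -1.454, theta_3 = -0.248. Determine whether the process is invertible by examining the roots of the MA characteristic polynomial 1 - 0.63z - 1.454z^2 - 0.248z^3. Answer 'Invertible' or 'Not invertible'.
\text{Not invertible}

The MA(q) characteristic polynomial is P(z) = 1 - 0.63z - 1.454z^2 - 0.248z^3.
Invertibility requires all roots to lie outside the unit circle, i.e. |z| > 1 for every root.
Degree 3: look for a simple real root z0 first, then factor out (1 - z/z0) and solve the remaining quadratic.
Testing z0 = -1.25: P(-1.25) = 1 + (-0.63)(-1.25) + (-1.454)(-1.25)^2 + (-0.248)(-1.25)^3
  = 1 + (0.7875) + (-2.271875) + (0.484375) = 0.  So z_0 = -1.25 is a root, |z_0| = 1.25.
Divide out the factor (1 + 0.8 z) = (1 - z/z0) (since 1/z0 = -0.8):
  P(z) = (1 + 0.8 z)(1 + (-1.43) z + (-0.31) z^2)
  [check: z-coef -1.43 - (-0.8) = -0.63; z^2-coef -0.31 - (-0.8)(-1.43) = -1.454; z^3-coef -(-0.8)(-0.31) = -0.248.]
Remaining roots from the quadratic factor 1 + (-1.43) z + (-0.31) z^2:
  Set 1 + (-1.43) z + (-0.31) z^2 = 0, i.e. a z^2 + b z + c = 0 with a = -0.31, b = -1.43, c = 1.
  Discriminant D = b^2 - 4ac = (-1.43)^2 - 4*(-0.31)*1 = 2.0449 - (-1.24) = 3.2849.
  D >= 0, so the roots are real: z = (-b +/- sqrt(D)) / (2a) = (1.43 +/- 1.812429) / (-0.62).
    z_1 = (1.43 + 1.812429) / (-0.62) = -5.2297,   |z_1| = 5.2297.
    z_2 = (1.43 - 1.812429) / (-0.62) = 0.6168,   |z_2| = 0.6168.
Moduli of all roots: 1.2500, 5.2297, 0.6168.
All moduli strictly greater than 1? No.
Verdict: Not invertible.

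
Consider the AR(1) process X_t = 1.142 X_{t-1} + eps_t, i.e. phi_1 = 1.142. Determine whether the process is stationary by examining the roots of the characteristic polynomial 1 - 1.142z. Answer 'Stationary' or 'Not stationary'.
\text{Not stationary}

The AR(p) characteristic polynomial is P(z) = 1 - 1.142z.
Stationarity requires all roots to lie outside the unit circle, i.e. |z| > 1 for every root.
This is linear in z: 1 + (-1.142) z = 0  =>  z = -1/(-1.142) = 0.875657,  |z| = 0.875657.
Moduli of all roots: 0.8757.
All moduli strictly greater than 1? No.
Verdict: Not stationary.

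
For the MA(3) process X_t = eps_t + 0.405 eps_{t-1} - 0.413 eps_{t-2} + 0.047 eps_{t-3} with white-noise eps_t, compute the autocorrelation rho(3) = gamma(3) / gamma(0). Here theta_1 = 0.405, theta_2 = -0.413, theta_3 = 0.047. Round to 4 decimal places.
\rho(3) = 0.0352

For an MA(q) process with theta_0 = 1, the autocovariance is
  gamma(k) = sigma^2 * sum_{i=0..q-k} theta_i * theta_{i+k},
and rho(k) = gamma(k) / gamma(0). Sigma^2 cancels.
  numerator   = (1)*(0.047) = 0.047.
  denominator = (1)^2 + (0.405)^2 + (-0.413)^2 + (0.047)^2 = 1.336803.
  rho(3) = 0.047 / 1.336803 = 0.0352.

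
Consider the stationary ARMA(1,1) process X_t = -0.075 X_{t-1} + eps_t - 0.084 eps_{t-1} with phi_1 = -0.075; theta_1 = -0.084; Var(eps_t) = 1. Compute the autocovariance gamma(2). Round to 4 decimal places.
\gamma(2) = 0.0121

Multiply the model equation by X_{t-k} and take expectations. With theta_0 = psi_0 = 1 and psi_j the MA(infinity) weights, this gives
  gamma(k) - sum_i phi_i gamma(k-i) = c_k,
  c_k = sigma^2 * sum_{j=k..q} theta_j psi_{j-k}   (c_k = 0 for k > q),
using gamma(-m) = gamma(m).
psi-weights needed (psi_j = theta_j + sum_i phi_i psi_{j-i}):
  psi_1 = theta_1 + phi_1 = -0.084 + (-0.075) = -0.159
Right-hand sides:
  c_0 = sigma^2 (1 + theta_1 psi_1) = 1 * (1 + (-0.084)(-0.159)) = 1 * 1.013356 = 1.013356
  c_1 = sigma^2 theta_1 = 1 * (-0.084) = -0.084
  c_2 = 0
Equations for k = 0 and k = 1 (AR order 1):
  gamma(0) = phi_1 gamma(1) + c_0
  gamma(1) = phi_1 gamma(0) + c_1
Substituting the second into the first: gamma(0) (1 - phi_1^2) = c_0 + phi_1 c_1, so
  gamma(0) = (c_0 + phi_1 c_1) / (1 - phi_1^2) = (1.013356 + (-0.075)(-0.084)) / (1 - (-0.075)^2) = 1.019656 / 0.994375 = 1.025424.
  gamma(1) = phi_1 gamma(0) + c_1 = (-0.075)(1.025424) + (-0.084) = -0.160907.
For k = 2 (> q): gamma(2) = phi_1 gamma(1) = (-0.075)(-0.160907) = 0.012068.
Therefore gamma(2) = 0.0121 (to 4 decimal places).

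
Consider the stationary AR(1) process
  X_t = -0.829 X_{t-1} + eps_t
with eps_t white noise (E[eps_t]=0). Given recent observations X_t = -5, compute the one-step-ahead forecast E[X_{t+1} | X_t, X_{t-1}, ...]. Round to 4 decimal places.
E[X_{t+1} \mid \mathcal F_t] = 4.1450

For an AR(p) model X_t = c + sum_i phi_i X_{t-i} + eps_t, the
one-step-ahead conditional mean is
  E[X_{t+1} | X_t, ...] = c + sum_i phi_i X_{t+1-i}.
Substitute known values:
  E[X_{t+1} | ...] = (-0.829) * (-5)
                   = 4.1450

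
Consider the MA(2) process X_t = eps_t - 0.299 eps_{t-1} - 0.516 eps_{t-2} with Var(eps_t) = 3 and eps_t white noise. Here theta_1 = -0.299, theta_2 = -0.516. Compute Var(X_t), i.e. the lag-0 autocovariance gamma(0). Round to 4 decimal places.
\gamma(0) = 4.0670

For an MA(q) process X_t = eps_t + sum_i theta_i eps_{t-i} with
Var(eps_t) = sigma^2, the variance is
  gamma(0) = sigma^2 * (1 + sum_i theta_i^2).
  sum_i theta_i^2 = (-0.299)^2 + (-0.516)^2 = 0.089401 + 0.266256 = 0.355657.
  gamma(0) = 3 * (1 + 0.355657) = 3 * 1.355657 = 4.066971, which rounds to 4.0670.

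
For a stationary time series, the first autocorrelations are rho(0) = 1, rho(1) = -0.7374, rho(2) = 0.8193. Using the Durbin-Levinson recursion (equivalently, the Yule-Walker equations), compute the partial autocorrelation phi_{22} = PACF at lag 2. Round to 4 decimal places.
\phi_{22} = 0.6039

The PACF at lag k is phi_{kk}, the last component of the solution
to the Yule-Walker system G_k phi = r_k where
  (G_k)_{ij} = rho(|i - j|), (r_k)_i = rho(i), i,j = 1..k.
Equivalently, Durbin-Levinson gives phi_{kk} iteratively:
  phi_{11} = rho(1)
  phi_{kk} = [rho(k) - sum_{j=1..k-1} phi_{k-1,j} rho(k-j)]
            / [1 - sum_{j=1..k-1} phi_{k-1,j} rho(j)],
  phi_{k,j} = phi_{k-1,j} - phi_{kk} phi_{k-1,k-j},  j = 1..k-1.
Step k = 1:
  phi_11 = rho(1) = -0.7374.
Step k = 2:
  phi_22 = [rho(2) - phi_11 rho(1)] / [1 - phi_11 rho(1)] = [0.8193 - (-0.7374)(-0.7374)] / [1 - (-0.7374)(-0.7374)]
         = 0.27554124 / 0.45624124 = 0.6039.
Therefore phi_{22} = 0.6039.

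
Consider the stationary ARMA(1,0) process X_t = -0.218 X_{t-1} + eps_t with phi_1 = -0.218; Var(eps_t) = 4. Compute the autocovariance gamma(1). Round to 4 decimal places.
\gamma(1) = -0.9155

Multiply the model equation by X_{t-k} and take expectations. With theta_0 = psi_0 = 1 and psi_j the MA(infinity) weights, this gives
  gamma(k) - sum_i phi_i gamma(k-i) = c_k,
  c_k = sigma^2 * sum_{j=k..q} theta_j psi_{j-k}   (c_k = 0 for k > q),
using gamma(-m) = gamma(m).
Pure AR (q = 0): c_0 = sigma^2 = 4, c_k = 0 for k >= 1.
Equations for k = 0 and k = 1 (AR order 1):
  gamma(0) = phi_1 gamma(1) + c_0
  gamma(1) = phi_1 gamma(0) + c_1
Substituting the second into the first: gamma(0) (1 - phi_1^2) = c_0 + phi_1 c_1, so
  gamma(0) = c_0 / (1 - phi_1^2) = 4 / (1 - (-0.218)^2) = 4 / 0.952476 = 4.199581.
  gamma(1) = phi_1 gamma(0) = (-0.218)(4.199581) = -0.915509.
Therefore gamma(1) = -0.9155 (to 4 decimal places).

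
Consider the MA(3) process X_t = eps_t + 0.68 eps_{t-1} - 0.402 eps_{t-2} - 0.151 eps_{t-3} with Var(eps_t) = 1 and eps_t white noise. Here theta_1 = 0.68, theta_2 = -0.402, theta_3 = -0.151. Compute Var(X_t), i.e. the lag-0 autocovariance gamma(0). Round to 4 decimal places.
\gamma(0) = 1.6468

For an MA(q) process X_t = eps_t + sum_i theta_i eps_{t-i} with
Var(eps_t) = sigma^2, the variance is
  gamma(0) = sigma^2 * (1 + sum_i theta_i^2).
  sum_i theta_i^2 = (0.68)^2 + (-0.402)^2 + (-0.151)^2 = 0.4624 + 0.161604 + 0.022801 = 0.646805.
  gamma(0) = 1 * (1 + 0.646805) = 1 * 1.646805 = 1.646805, which rounds to 1.6468.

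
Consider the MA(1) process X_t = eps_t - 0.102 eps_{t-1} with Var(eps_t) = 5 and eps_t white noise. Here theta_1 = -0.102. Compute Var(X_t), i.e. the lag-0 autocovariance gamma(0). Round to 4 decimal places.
\gamma(0) = 5.0520

For an MA(q) process X_t = eps_t + sum_i theta_i eps_{t-i} with
Var(eps_t) = sigma^2, the variance is
  gamma(0) = sigma^2 * (1 + sum_i theta_i^2).
  sum_i theta_i^2 = (-0.102)^2 = 0.010404.
  gamma(0) = 5 * (1 + 0.010404) = 5 * 1.010404 = 5.05202, which rounds to 5.0520.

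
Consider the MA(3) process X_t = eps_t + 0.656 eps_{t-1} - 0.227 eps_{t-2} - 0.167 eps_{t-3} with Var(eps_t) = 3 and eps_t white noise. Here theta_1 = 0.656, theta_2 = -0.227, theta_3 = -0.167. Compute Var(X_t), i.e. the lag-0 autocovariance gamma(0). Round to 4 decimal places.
\gamma(0) = 4.5293

For an MA(q) process X_t = eps_t + sum_i theta_i eps_{t-i} with
Var(eps_t) = sigma^2, the variance is
  gamma(0) = sigma^2 * (1 + sum_i theta_i^2).
  sum_i theta_i^2 = (0.656)^2 + (-0.227)^2 + (-0.167)^2 = 0.430336 + 0.051529 + 0.027889 = 0.509754.
  gamma(0) = 3 * (1 + 0.509754) = 3 * 1.509754 = 4.529262, which rounds to 4.5293.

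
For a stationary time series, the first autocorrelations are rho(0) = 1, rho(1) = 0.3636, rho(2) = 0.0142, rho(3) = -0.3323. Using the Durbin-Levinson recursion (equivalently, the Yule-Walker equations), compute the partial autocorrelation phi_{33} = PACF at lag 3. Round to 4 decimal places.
\phi_{33} = -0.3390

The PACF at lag k is phi_{kk}, the last component of the solution
to the Yule-Walker system G_k phi = r_k where
  (G_k)_{ij} = rho(|i - j|), (r_k)_i = rho(i), i,j = 1..k.
Equivalently, Durbin-Levinson gives phi_{kk} iteratively:
  phi_{11} = rho(1)
  phi_{kk} = [rho(k) - sum_{j=1..k-1} phi_{k-1,j} rho(k-j)]
            / [1 - sum_{j=1..k-1} phi_{k-1,j} rho(j)],
  phi_{k,j} = phi_{k-1,j} - phi_{kk} phi_{k-1,k-j},  j = 1..k-1.
Step k = 1:
  phi_11 = rho(1) = 0.3636.
Step k = 2:
  phi_22 = [rho(2) - phi_11 rho(1)] / [1 - phi_11 rho(1)] = [0.0142 - (0.3636)(0.3636)] / [1 - (0.3636)(0.3636)]
         = -0.11800496 / 0.86779504 = -0.135983.
  Update: phi_21 = phi_11 - phi_22 phi_11 = 0.3636 - (-0.135983)(0.3636) = 0.413043.
Step k = 3:
  phi_33 = [rho(3) - phi_21 rho(2) - phi_22 rho(1)] / [1 - phi_21 rho(1) - phi_22 rho(2)]
    numerator   = -0.3323 - (0.413043)(0.0142) - (-0.135983)(0.3636) = -0.28872197
    denominator = 1 - (0.413043)(0.3636) - (-0.135983)(0.0142) = 0.85174843
  phi_33 = -0.28872197 / 0.85174843 = -0.339.
Therefore phi_{33} = -0.3390.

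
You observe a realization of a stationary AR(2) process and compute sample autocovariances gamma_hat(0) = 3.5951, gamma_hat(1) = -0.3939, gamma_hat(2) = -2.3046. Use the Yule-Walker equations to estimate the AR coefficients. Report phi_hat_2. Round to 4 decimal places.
\hat\phi_{2} = -0.6610

The Yule-Walker equations for an AR(p) process read, in matrix form,
  Gamma_p phi = r_p,   with   (Gamma_p)_{ij} = gamma(|i - j|),
                       (r_p)_i = gamma(i),   i,j = 1..p.
Substitute the sample gammas (Toeplitz matrix and right-hand side of size 2):
  Gamma_p = [[3.5951, -0.3939], [-0.3939, 3.5951]]
  r_p     = [-0.3939, -2.3046]
Written out:
  3.5951 phi_1 - 0.3939 phi_2 = -0.3939
  -0.3939 phi_1 + 3.5951 phi_2 = -2.3046
Solve by Cramer's rule:
  det = gamma(0)^2 - gamma(1)^2 = (3.5951)^2 - (-0.3939)^2 = 12.92474401 - 0.15515721 = 12.7695868
  phi_hat_1 = [gamma(1) gamma(0) - gamma(1) gamma(2)] / det = [(-0.3939)(3.5951) - (-0.3939)(-2.3046)] / 12.7695868 = -2.32389183 / 12.7695868 = -0.182
  phi_hat_2 = [gamma(0) gamma(2) - gamma(1)^2] / det = [(3.5951)(-2.3046) - (-0.3939)^2] / 12.7695868 = -8.44042467 / 12.7695868 = -0.661
So phi_hat = [-0.1820, -0.6610].
Therefore phi_hat_2 = -0.6610.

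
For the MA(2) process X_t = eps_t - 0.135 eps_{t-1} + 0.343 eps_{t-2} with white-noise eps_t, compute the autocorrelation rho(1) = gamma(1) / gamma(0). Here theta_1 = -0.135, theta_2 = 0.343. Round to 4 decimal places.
\rho(1) = -0.1596

For an MA(q) process with theta_0 = 1, the autocovariance is
  gamma(k) = sigma^2 * sum_{i=0..q-k} theta_i * theta_{i+k},
and rho(k) = gamma(k) / gamma(0). Sigma^2 cancels.
  numerator   = (1)*(-0.135) + (-0.135)*(0.343) = -0.181305.
  denominator = (1)^2 + (-0.135)^2 + (0.343)^2 = 1.135874.
  rho(1) = -0.181305 / 1.135874 = -0.1596.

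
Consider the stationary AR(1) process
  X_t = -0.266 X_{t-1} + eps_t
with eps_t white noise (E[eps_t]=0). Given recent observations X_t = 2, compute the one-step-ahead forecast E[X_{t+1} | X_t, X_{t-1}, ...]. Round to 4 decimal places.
E[X_{t+1} \mid \mathcal F_t] = -0.5320

For an AR(p) model X_t = c + sum_i phi_i X_{t-i} + eps_t, the
one-step-ahead conditional mean is
  E[X_{t+1} | X_t, ...] = c + sum_i phi_i X_{t+1-i}.
Substitute known values:
  E[X_{t+1} | ...] = (-0.266) * (2)
                   = -0.5320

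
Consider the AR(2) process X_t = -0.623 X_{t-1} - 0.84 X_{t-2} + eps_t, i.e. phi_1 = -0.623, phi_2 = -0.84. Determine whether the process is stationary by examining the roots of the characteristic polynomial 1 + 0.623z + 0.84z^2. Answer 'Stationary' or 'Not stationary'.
\text{Stationary}

The AR(p) characteristic polynomial is P(z) = 1 + 0.623z + 0.84z^2.
Stationarity requires all roots to lie outside the unit circle, i.e. |z| > 1 for every root.
Set 1 + (0.623) z + (0.84) z^2 = 0, i.e. a z^2 + b z + c = 0 with a = 0.84, b = 0.623, c = 1.
Discriminant D = b^2 - 4ac = (0.623)^2 - 4*(0.84)*1 = 0.388129 - (3.36) = -2.971871.
D < 0, so the roots are the complex-conjugate pair z = (-b +/- i sqrt(-D)) / (2a) = -0.3708 +/- 1.0261i.
For a conjugate pair |z|^2 = z * conj(z) = (product of roots) = c/a = 1/(0.84) = 1.190476, so |z| = sqrt(1.190476) = 1.0911 for both roots.
Moduli of all roots: 1.0911, 1.0911.
All moduli strictly greater than 1? Yes.
Verdict: Stationary.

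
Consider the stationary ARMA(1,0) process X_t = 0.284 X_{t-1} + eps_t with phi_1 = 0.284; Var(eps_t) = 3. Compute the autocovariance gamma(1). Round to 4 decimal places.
\gamma(1) = 0.9267

Multiply the model equation by X_{t-k} and take expectations. With theta_0 = psi_0 = 1 and psi_j the MA(infinity) weights, this gives
  gamma(k) - sum_i phi_i gamma(k-i) = c_k,
  c_k = sigma^2 * sum_{j=k..q} theta_j psi_{j-k}   (c_k = 0 for k > q),
using gamma(-m) = gamma(m).
Pure AR (q = 0): c_0 = sigma^2 = 3, c_k = 0 for k >= 1.
Equations for k = 0 and k = 1 (AR order 1):
  gamma(0) = phi_1 gamma(1) + c_0
  gamma(1) = phi_1 gamma(0) + c_1
Substituting the second into the first: gamma(0) (1 - phi_1^2) = c_0 + phi_1 c_1, so
  gamma(0) = c_0 / (1 - phi_1^2) = 3 / (1 - (0.284)^2) = 3 / 0.919344 = 3.263196.
  gamma(1) = phi_1 gamma(0) = (0.284)(3.263196) = 0.926748.
Therefore gamma(1) = 0.9267 (to 4 decimal places).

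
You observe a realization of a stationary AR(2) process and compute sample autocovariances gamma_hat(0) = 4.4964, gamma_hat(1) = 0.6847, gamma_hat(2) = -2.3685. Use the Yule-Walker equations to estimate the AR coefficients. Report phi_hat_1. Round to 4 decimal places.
\hat\phi_{1} = 0.2380

The Yule-Walker equations for an AR(p) process read, in matrix form,
  Gamma_p phi = r_p,   with   (Gamma_p)_{ij} = gamma(|i - j|),
                       (r_p)_i = gamma(i),   i,j = 1..p.
Substitute the sample gammas (Toeplitz matrix and right-hand side of size 2):
  Gamma_p = [[4.4964, 0.6847], [0.6847, 4.4964]]
  r_p     = [0.6847, -2.3685]
Written out:
  4.4964 phi_1 + 0.6847 phi_2 = 0.6847
  0.6847 phi_1 + 4.4964 phi_2 = -2.3685
Solve by Cramer's rule:
  det = gamma(0)^2 - gamma(1)^2 = (4.4964)^2 - (0.6847)^2 = 20.21761296 - 0.46881409 = 19.74879887
  phi_hat_1 = [gamma(1) gamma(0) - gamma(1) gamma(2)] / det = [(0.6847)(4.4964) - (0.6847)(-2.3685)] / 19.74879887 = 4.70039703 / 19.74879887 = 0.238
  phi_hat_2 = [gamma(0) gamma(2) - gamma(1)^2] / det = [(4.4964)(-2.3685) - (0.6847)^2] / 19.74879887 = -11.11853749 / 19.74879887 = -0.563
So phi_hat = [0.2380, -0.5630].
Therefore phi_hat_1 = 0.2380.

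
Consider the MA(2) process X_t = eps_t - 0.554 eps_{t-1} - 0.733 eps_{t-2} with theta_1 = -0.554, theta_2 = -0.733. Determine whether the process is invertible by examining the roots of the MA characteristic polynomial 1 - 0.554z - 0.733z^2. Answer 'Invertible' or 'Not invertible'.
\text{Not invertible}

The MA(q) characteristic polynomial is P(z) = 1 - 0.554z - 0.733z^2.
Invertibility requires all roots to lie outside the unit circle, i.e. |z| > 1 for every root.
Set 1 + (-0.554) z + (-0.733) z^2 = 0, i.e. a z^2 + b z + c = 0 with a = -0.733, b = -0.554, c = 1.
Discriminant D = b^2 - 4ac = (-0.554)^2 - 4*(-0.733)*1 = 0.306916 - (-2.932) = 3.238916.
D >= 0, so the roots are real: z = (-b +/- sqrt(D)) / (2a) = (0.554 +/- 1.799699) / (-1.466).
  z_1 = (0.554 + 1.799699) / (-1.466) = -1.6055,   |z_1| = 1.6055.
  z_2 = (0.554 - 1.799699) / (-1.466) = 0.8497,   |z_2| = 0.8497.
Moduli of all roots: 1.6055, 0.8497.
All moduli strictly greater than 1? No.
Verdict: Not invertible.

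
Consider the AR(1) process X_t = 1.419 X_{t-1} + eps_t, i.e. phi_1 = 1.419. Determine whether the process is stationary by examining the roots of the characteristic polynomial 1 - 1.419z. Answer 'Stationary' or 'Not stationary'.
\text{Not stationary}

The AR(p) characteristic polynomial is P(z) = 1 - 1.419z.
Stationarity requires all roots to lie outside the unit circle, i.e. |z| > 1 for every root.
This is linear in z: 1 + (-1.419) z = 0  =>  z = -1/(-1.419) = 0.704722,  |z| = 0.704722.
Moduli of all roots: 0.7047.
All moduli strictly greater than 1? No.
Verdict: Not stationary.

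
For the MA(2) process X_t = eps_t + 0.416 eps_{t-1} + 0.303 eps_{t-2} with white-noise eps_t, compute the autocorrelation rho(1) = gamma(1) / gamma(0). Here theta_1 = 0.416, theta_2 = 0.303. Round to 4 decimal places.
\rho(1) = 0.4285

For an MA(q) process with theta_0 = 1, the autocovariance is
  gamma(k) = sigma^2 * sum_{i=0..q-k} theta_i * theta_{i+k},
and rho(k) = gamma(k) / gamma(0). Sigma^2 cancels.
  numerator   = (1)*(0.416) + (0.416)*(0.303) = 0.542048.
  denominator = (1)^2 + (0.416)^2 + (0.303)^2 = 1.264865.
  rho(1) = 0.542048 / 1.264865 = 0.4285.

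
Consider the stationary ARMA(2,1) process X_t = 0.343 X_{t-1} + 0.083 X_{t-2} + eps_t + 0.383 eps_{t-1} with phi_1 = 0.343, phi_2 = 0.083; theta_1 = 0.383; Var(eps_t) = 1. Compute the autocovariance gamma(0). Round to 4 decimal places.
\gamma(0) = 1.6779

Multiply the model equation by X_{t-k} and take expectations. With theta_0 = psi_0 = 1 and psi_j the MA(infinity) weights, this gives
  gamma(k) - sum_i phi_i gamma(k-i) = c_k,
  c_k = sigma^2 * sum_{j=k..q} theta_j psi_{j-k}   (c_k = 0 for k > q),
using gamma(-m) = gamma(m).
psi-weights needed (psi_j = theta_j + sum_i phi_i psi_{j-i}):
  psi_1 = theta_1 + phi_1 = 0.383 + (0.343) = 0.726
Right-hand sides:
  c_0 = sigma^2 (1 + theta_1 psi_1) = 1 * (1 + (0.383)(0.726)) = 1 * 1.278058 = 1.278058
  c_1 = sigma^2 theta_1 = 1 * (0.383) = 0.383
  c_2 = 0
Equations for k = 0, 1, 2 (AR order 2, c_2 = 0):
  (E0) gamma(0) = phi_1 gamma(1) + phi_2 gamma(2) + c_0
  (E1) gamma(1) = phi_1 gamma(0) + phi_2 gamma(1) + c_1
  (E2) gamma(2) = phi_1 gamma(1) + phi_2 gamma(0)
From (E1): gamma(1) = A gamma(0) + B with
  A = phi_1 / (1 - phi_2) = 0.343 / 0.917 = 0.374046,   B = c_1 / (1 - phi_2) = 0.383 / 0.917 = 0.417666.
Insert (E2) into (E0): gamma(0) (1 - phi_2^2) = phi_1 (1 + phi_2) gamma(1) + c_0.
  phi_1 (1 + phi_2) = (0.343)(1.083) = 0.371469,   1 - phi_2^2 = 0.993111.
Replace gamma(1) by A gamma(0) + B and collect gamma(0):
  gamma(0) [0.993111 - (0.371469)(0.374046)] = (0.371469)(0.417666) + 1.278058
  gamma(0) * 0.854165 = 1.433208
  gamma(0) = 1.433208 / 0.854165 = 1.677906.
Therefore gamma(0) = 1.6779 (to 4 decimal places).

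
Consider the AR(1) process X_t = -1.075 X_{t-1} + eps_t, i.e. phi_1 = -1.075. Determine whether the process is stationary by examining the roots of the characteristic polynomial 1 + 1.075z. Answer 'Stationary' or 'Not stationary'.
\text{Not stationary}

The AR(p) characteristic polynomial is P(z) = 1 + 1.075z.
Stationarity requires all roots to lie outside the unit circle, i.e. |z| > 1 for every root.
This is linear in z: 1 + (1.075) z = 0  =>  z = -1/(1.075) = -0.930233,  |z| = 0.930233.
Moduli of all roots: 0.9302.
All moduli strictly greater than 1? No.
Verdict: Not stationary.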